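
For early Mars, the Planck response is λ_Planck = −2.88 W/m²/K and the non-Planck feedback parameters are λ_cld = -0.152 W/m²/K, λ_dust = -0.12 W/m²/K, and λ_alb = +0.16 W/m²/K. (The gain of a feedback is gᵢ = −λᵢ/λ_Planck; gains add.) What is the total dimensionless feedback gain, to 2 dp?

-0.04

Convert to gains: g_cld = -0.152/2.88 = -0.05278; g_dust = -0.12/2.88 = -0.04167; g_alb = 0.16/2.88 = 0.05556.
Total gain g = -0.03889.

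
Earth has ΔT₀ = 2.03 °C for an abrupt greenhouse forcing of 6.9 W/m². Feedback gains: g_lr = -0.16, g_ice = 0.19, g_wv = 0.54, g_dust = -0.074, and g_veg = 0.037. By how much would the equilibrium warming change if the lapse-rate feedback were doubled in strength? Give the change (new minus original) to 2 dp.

-1.11 °C

Original: g = 0.533, ΔT = 2.03/(1−0.533) = 4.3469 °C.
With doubled lapse-rate: g' = 0.373, ΔT' = 2.03/(1−0.373) = 3.2376 °C.
Change = 3.2376 − 4.3469 = -1.11 °C.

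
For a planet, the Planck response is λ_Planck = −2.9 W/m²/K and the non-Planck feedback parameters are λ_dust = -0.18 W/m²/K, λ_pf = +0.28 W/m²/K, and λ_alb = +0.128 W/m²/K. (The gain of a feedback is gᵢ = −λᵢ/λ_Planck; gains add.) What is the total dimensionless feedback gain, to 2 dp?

0.08

Convert to gains: g_dust = -0.18/2.9 = -0.06207; g_pf = 0.28/2.9 = 0.09655; g_alb = 0.128/2.9 = 0.04414.
Total gain g = 0.07862.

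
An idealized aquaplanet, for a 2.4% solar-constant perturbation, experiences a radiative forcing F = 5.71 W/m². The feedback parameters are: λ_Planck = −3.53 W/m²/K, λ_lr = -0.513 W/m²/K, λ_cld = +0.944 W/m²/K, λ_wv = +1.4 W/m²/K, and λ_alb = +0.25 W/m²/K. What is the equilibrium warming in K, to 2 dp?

Net feedback parameter λ = (−3.53) + (-0.513) + (+0.944) + (+1.4) + (+0.25) = -1.449 W/m²/K.
ΔT = −F/λ = −5.71/(-1.449) = 3.94 K.

3.94 K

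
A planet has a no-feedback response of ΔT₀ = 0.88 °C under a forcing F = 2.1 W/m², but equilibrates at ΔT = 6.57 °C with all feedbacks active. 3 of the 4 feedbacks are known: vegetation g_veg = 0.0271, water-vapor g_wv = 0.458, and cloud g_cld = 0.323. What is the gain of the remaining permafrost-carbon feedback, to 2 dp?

Amplification A = ΔT/ΔT₀ = 6.57/0.88 = 7.466.
Total gain g = 1 − 1/A = 1 − 1/7.466 = 0.8661.
Known gains sum to 0.0271 + 0.458 + 0.323 = 0.8081.
g_pf = 0.8661 − 0.8081 = 0.06.

0.06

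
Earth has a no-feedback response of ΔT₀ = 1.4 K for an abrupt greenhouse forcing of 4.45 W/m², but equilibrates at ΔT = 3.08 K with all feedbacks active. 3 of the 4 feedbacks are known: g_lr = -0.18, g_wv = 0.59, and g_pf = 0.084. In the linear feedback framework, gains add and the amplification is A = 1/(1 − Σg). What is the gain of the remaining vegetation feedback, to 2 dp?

Amplification A = ΔT/ΔT₀ = 3.08/1.4 = 2.2.
Total gain g = 1 − 1/A = 1 − 1/2.2 = 0.5455.
Known gains sum to -0.18 + 0.59 + 0.084 = 0.494.
g_veg = 0.5455 − 0.494 = 0.05.

0.05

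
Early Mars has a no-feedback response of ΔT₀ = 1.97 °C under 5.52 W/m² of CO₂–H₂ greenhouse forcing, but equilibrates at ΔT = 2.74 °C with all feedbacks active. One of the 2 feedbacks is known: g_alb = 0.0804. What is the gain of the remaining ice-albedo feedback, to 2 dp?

Amplification A = ΔT/ΔT₀ = 2.74/1.97 = 1.391.
Total gain g = 1 − 1/A = 1 − 1/1.391 = 0.2811.
The known gain is 0.0804.
g_ice = 0.2811 − 0.0804 = 0.20.

0.20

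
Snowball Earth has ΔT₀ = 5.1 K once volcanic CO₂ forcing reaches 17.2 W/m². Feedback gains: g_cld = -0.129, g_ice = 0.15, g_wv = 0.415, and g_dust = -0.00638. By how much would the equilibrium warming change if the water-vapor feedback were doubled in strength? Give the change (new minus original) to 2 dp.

Original: g = 0.42962, ΔT = 5.1/(1−0.42962) = 8.9414 K.
With doubled water-vapor: g' = 0.84462, ΔT' = 5.1/(1−0.84462) = 32.8228 K.
Change = 32.8228 − 8.9414 = 23.88 K.

23.88 K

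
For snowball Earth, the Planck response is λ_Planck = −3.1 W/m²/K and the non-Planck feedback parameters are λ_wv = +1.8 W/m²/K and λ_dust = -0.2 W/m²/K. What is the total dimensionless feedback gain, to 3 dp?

Convert to gains: g_wv = 1.8/3.1 = 0.5806; g_dust = -0.2/3.1 = -0.06452.
Total gain g = 0.51608.

0.516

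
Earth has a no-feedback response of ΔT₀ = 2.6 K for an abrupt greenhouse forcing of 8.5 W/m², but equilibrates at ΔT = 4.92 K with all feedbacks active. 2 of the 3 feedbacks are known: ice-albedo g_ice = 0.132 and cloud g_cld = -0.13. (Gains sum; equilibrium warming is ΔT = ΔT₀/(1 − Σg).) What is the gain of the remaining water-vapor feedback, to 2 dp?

Amplification A = ΔT/ΔT₀ = 4.92/2.6 = 1.892.
Total gain g = 1 − 1/A = 1 − 1/1.892 = 0.4715.
Known gains sum to 0.132 − 0.13 = 0.002.
g_wv = 0.4715 − 0.002 = 0.47.

0.47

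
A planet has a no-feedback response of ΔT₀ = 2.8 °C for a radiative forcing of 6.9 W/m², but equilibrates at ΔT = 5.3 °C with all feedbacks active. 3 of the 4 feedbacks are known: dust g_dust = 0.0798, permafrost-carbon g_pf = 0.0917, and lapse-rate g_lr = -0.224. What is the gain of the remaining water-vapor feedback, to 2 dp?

Amplification A = ΔT/ΔT₀ = 5.3/2.8 = 1.893.
Total gain g = 1 − 1/A = 1 − 1/1.893 = 0.4717.
Known gains sum to 0.0798 + 0.0917 − 0.224 = -0.0525.
g_wv = 0.4717 + 0.0525 = 0.52.

0.52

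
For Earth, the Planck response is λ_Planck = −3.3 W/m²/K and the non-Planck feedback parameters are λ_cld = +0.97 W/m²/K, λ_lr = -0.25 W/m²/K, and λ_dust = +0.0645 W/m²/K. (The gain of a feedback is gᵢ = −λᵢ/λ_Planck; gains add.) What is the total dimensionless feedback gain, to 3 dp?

0.238

Convert to gains: g_cld = 0.97/3.3 = 0.2939; g_lr = -0.25/3.3 = -0.07576; g_dust = 0.0645/3.3 = 0.01955.
Total gain g = 0.23769.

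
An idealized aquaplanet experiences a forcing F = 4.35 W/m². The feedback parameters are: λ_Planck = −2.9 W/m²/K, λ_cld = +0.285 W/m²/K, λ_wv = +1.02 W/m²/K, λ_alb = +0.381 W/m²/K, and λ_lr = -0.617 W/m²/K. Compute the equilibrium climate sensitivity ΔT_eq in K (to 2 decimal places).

2.38 K

Net feedback parameter λ = (−2.9) + (+0.285) + (+1.02) + (+0.381) + (-0.617) = -1.831 W/m²/K.
ΔT = −F/λ = −4.35/(-1.831) = 2.38 K.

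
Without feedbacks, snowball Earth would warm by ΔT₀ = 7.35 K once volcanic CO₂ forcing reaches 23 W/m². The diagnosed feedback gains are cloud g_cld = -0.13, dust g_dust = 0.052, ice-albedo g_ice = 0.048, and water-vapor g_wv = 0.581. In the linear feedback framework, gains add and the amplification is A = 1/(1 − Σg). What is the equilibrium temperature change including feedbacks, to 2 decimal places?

Total gain g = -0.13 + 0.052 + 0.048 + 0.581 = 0.551.
Amplification A = 1/(1 − 0.551) = 2.227.
ΔT = 7.35 × 2.227 = 16.37 K.

16.37 K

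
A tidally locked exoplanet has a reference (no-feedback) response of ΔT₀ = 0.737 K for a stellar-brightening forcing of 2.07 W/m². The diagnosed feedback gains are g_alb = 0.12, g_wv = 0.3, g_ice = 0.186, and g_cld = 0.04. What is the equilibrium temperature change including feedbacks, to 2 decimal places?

2.08 K

Total gain g = 0.12 + 0.3 + 0.186 + 0.04 = 0.646.
Amplification A = 1/(1 − 0.646) = 2.825.
ΔT = 0.737 × 2.825 = 2.08 K.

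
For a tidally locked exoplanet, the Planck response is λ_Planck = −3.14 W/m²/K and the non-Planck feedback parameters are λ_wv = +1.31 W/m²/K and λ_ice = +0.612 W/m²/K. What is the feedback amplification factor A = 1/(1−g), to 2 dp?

2.58

Convert to gains: g_wv = 1.31/3.14 = 0.4172; g_ice = 0.612/3.14 = 0.1949.
Total gain g = 0.6121.
A = 1/(1 − 0.6121) = 2.58.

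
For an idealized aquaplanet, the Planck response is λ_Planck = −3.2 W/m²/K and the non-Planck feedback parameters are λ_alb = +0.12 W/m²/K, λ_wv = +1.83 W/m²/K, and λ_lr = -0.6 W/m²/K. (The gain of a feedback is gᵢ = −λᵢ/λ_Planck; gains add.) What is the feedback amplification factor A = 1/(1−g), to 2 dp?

1.73

Convert to gains: g_alb = 0.12/3.2 = 0.0375; g_wv = 1.83/3.2 = 0.5719; g_lr = -0.6/3.2 = -0.1875.
Total gain g = 0.4219.
A = 1/(1 − 0.4219) = 1.73.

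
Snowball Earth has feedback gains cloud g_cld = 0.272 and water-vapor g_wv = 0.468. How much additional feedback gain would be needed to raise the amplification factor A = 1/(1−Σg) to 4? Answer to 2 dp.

Current total gain = 0.74.
Target gain for A = 4: g* = 1 − 1/4 = 0.75.
Additional gain needed = 0.75 − 0.74 = 0.01.

0.01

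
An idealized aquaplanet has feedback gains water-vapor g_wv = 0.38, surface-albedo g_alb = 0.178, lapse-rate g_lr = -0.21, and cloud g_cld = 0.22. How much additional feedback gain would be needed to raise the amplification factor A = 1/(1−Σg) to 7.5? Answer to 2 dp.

Current total gain = 0.568.
Target gain for A = 7.5: g* = 1 − 1/7.5 = 0.8667.
Additional gain needed = 0.8667 − 0.568 = 0.30.

0.30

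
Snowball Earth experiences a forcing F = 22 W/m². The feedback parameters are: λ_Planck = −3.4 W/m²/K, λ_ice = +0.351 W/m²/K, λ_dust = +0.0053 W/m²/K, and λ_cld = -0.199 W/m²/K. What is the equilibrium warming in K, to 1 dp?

6.8 K

Net feedback parameter λ = (−3.4) + (+0.351) + (+0.0053) + (-0.199) = -3.2427 W/m²/K.
ΔT = −F/λ = −22/(-3.2427) = 6.8 K.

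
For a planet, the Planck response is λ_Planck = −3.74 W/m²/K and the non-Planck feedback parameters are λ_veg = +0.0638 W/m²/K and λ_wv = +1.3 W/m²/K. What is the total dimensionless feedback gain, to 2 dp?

0.36

Convert to gains: g_veg = 0.0638/3.74 = 0.01706; g_wv = 1.3/3.74 = 0.3476.
Total gain g = 0.36466.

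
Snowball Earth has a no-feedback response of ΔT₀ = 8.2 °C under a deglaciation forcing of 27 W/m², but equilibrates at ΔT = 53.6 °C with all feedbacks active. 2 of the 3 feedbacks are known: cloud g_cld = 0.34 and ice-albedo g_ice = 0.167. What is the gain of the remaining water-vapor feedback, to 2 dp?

0.34

Amplification A = ΔT/ΔT₀ = 53.6/8.2 = 6.537.
Total gain g = 1 − 1/A = 1 − 1/6.537 = 0.847.
Known gains sum to 0.34 + 0.167 = 0.507.
g_wv = 0.847 − 0.507 = 0.34.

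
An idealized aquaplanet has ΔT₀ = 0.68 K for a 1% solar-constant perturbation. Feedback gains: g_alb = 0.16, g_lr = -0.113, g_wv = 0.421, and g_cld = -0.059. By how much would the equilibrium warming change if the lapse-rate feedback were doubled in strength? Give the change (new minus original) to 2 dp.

-0.18 K

Original: g = 0.409, ΔT = 0.68/(1−0.409) = 1.1506 K.
With doubled lapse-rate: g' = 0.296, ΔT' = 0.68/(1−0.296) = 0.9659 K.
Change = 0.9659 − 1.1506 = -0.18 K.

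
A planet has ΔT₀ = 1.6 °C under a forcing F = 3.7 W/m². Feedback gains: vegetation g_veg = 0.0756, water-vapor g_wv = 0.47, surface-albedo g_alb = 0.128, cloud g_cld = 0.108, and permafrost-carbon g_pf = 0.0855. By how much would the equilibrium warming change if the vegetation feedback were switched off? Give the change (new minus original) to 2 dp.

-4.37 °C

Original: g = 0.8671, ΔT = 1.6/(1−0.8671) = 12.0391 °C.
Without vegetation: g' = 0.7915, ΔT' = 1.6/(1−0.7915) = 7.6739 °C.
Change = 7.6739 − 12.0391 = -4.37 °C.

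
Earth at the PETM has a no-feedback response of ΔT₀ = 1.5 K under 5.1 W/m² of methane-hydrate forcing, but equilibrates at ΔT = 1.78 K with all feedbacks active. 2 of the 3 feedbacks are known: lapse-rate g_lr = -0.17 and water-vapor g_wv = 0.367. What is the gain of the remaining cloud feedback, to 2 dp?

Amplification A = ΔT/ΔT₀ = 1.78/1.5 = 1.187.
Total gain g = 1 − 1/A = 1 − 1/1.187 = 0.1575.
Known gains sum to -0.17 + 0.367 = 0.197.
g_cld = 0.1575 − 0.197 = -0.04.

-0.04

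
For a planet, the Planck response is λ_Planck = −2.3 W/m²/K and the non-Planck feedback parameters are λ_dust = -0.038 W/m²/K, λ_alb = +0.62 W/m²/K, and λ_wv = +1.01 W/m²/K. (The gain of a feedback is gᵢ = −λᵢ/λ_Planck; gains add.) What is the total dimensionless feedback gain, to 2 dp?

Convert to gains: g_dust = -0.038/2.3 = -0.01652; g_alb = 0.62/2.3 = 0.2696; g_wv = 1.01/2.3 = 0.4391.
Total gain g = 0.69218.

0.69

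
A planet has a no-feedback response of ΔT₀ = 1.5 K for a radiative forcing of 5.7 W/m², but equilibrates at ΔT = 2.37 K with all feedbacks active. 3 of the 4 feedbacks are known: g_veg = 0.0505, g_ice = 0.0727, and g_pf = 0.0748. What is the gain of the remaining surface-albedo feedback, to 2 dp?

Amplification A = ΔT/ΔT₀ = 2.37/1.5 = 1.58.
Total gain g = 1 − 1/A = 1 − 1/1.58 = 0.3671.
Known gains sum to 0.0505 + 0.0727 + 0.0748 = 0.198.
g_alb = 0.3671 − 0.198 = 0.17.

0.17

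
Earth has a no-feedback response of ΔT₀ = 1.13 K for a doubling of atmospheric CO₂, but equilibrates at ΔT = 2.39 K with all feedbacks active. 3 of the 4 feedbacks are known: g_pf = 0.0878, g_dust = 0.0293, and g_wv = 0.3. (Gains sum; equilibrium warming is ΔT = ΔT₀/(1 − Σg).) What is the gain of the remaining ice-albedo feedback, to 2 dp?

Amplification A = ΔT/ΔT₀ = 2.39/1.13 = 2.115.
Total gain g = 1 − 1/A = 1 − 1/2.115 = 0.5272.
Known gains sum to 0.0878 + 0.0293 + 0.3 = 0.4171.
g_ice = 0.5272 − 0.4171 = 0.11.

0.11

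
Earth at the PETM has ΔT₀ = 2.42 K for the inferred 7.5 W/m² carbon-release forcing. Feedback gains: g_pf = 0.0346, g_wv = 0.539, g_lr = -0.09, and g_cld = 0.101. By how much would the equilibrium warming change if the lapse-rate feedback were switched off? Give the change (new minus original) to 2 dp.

1.61 K

Original: g = 0.5846, ΔT = 2.42/(1−0.5846) = 5.8257 K.
Without lapse-rate: g' = 0.6746, ΔT' = 2.42/(1−0.6746) = 7.4370 K.
Change = 7.4370 − 5.8257 = 1.61 K.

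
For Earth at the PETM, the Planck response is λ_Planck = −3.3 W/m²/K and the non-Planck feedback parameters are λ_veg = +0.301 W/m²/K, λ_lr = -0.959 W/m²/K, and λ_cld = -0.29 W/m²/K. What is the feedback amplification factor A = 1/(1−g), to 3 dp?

Convert to gains: g_veg = 0.301/3.3 = 0.09121; g_lr = -0.959/3.3 = -0.2906; g_cld = -0.29/3.3 = -0.08788.
Total gain g = -0.28727.
A = 1/(1 + 0.28727) = 0.777.

0.777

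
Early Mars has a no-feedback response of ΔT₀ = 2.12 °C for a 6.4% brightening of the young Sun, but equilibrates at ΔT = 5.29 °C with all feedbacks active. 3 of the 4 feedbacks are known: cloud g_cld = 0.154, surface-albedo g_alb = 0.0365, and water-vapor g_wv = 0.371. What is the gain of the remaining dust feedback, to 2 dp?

Amplification A = ΔT/ΔT₀ = 5.29/2.12 = 2.495.
Total gain g = 1 − 1/A = 1 − 1/2.495 = 0.5992.
Known gains sum to 0.154 + 0.0365 + 0.371 = 0.5615.
g_dust = 0.5992 − 0.5615 = 0.04.

0.04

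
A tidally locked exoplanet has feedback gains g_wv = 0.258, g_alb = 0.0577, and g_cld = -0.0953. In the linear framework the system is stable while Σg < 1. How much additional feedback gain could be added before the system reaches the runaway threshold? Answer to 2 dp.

0.78

Current total gain = 0.258 + 0.0577 − 0.0953 = 0.2204.
Margin to runaway = 1 − 0.2204 = 0.78.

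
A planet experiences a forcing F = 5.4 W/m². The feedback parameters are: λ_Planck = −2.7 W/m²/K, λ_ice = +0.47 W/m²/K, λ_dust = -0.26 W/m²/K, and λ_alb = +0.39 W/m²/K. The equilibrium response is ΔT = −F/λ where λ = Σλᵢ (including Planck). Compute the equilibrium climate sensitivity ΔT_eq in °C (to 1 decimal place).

Net feedback parameter λ = (−2.7) + (+0.47) + (-0.26) + (+0.39) = -2.1 W/m²/K.
ΔT = −F/λ = −5.4/(-2.1) = 2.6 °C.

2.6 °C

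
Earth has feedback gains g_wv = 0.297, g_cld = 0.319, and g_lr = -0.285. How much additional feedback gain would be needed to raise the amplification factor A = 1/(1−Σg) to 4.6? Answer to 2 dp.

0.45

Current total gain = 0.331.
Target gain for A = 4.6: g* = 1 − 1/4.6 = 0.7826.
Additional gain needed = 0.7826 − 0.331 = 0.45.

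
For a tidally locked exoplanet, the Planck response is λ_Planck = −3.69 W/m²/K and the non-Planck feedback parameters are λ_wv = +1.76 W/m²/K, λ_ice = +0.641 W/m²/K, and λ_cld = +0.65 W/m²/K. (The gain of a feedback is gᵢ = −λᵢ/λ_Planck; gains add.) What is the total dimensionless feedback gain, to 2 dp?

Convert to gains: g_wv = 1.76/3.69 = 0.477; g_ice = 0.641/3.69 = 0.1737; g_cld = 0.65/3.69 = 0.1762.
Total gain g = 0.8269.

0.83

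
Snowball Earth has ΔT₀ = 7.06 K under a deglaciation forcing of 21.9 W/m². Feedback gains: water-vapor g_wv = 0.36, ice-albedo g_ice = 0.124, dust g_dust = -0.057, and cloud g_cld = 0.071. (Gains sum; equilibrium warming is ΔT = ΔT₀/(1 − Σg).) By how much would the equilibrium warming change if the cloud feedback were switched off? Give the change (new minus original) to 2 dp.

-1.74 K

Original: g = 0.498, ΔT = 7.06/(1−0.498) = 14.0637 K.
Without cloud: g' = 0.427, ΔT' = 7.06/(1−0.427) = 12.3211 K.
Change = 12.3211 − 14.0637 = -1.74 K.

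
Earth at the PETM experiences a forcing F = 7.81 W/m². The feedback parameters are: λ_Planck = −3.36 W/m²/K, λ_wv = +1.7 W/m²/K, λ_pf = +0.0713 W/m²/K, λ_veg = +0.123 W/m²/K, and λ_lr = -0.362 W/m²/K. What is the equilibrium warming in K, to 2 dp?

Net feedback parameter λ = (−3.36) + (+1.7) + (+0.0713) + (+0.123) + (-0.362) = -1.8277 W/m²/K.
ΔT = −F/λ = −7.81/(-1.8277) = 4.27 K.

4.27 K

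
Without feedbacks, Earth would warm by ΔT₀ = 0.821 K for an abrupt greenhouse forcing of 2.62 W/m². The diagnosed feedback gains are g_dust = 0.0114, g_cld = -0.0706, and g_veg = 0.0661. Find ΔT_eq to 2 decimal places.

0.83 K

Total gain g = 0.0114 − 0.0706 + 0.0661 = 0.0069.
Amplification A = 1/(1 − 0.0069) = 1.007.
ΔT = 0.821 × 1.007 = 0.83 K.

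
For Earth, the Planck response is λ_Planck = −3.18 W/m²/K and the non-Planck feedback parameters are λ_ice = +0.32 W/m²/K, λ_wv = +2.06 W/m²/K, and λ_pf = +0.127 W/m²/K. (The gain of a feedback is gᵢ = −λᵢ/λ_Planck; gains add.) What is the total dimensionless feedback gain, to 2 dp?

Convert to gains: g_ice = 0.32/3.18 = 0.1006; g_wv = 2.06/3.18 = 0.6478; g_pf = 0.127/3.18 = 0.03994.
Total gain g = 0.78834.

0.79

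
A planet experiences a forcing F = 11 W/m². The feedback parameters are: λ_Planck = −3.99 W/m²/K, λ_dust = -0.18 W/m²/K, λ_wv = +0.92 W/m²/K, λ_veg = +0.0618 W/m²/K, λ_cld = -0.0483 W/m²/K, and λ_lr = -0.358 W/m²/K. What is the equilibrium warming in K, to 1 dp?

3.1 K

Net feedback parameter λ = (−3.99) + (-0.18) + (+0.92) + (+0.0618) + (-0.0483) + (-0.358) = -3.5945 W/m²/K.
ΔT = −F/λ = −11/(-3.5945) = 3.1 K.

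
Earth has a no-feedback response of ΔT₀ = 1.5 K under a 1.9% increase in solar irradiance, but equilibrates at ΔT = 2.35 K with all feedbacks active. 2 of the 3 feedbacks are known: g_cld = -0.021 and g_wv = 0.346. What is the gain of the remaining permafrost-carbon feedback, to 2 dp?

0.04

Amplification A = ΔT/ΔT₀ = 2.35/1.5 = 1.567.
Total gain g = 1 − 1/A = 1 − 1/1.567 = 0.3618.
Known gains sum to -0.021 + 0.346 = 0.325.
g_pf = 0.3618 − 0.325 = 0.04.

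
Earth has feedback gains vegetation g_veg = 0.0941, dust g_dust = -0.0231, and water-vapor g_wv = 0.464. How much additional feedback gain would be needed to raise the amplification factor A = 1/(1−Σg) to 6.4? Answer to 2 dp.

0.31

Current total gain = 0.535.
Target gain for A = 6.4: g* = 1 − 1/6.4 = 0.8438.
Additional gain needed = 0.8438 − 0.535 = 0.31.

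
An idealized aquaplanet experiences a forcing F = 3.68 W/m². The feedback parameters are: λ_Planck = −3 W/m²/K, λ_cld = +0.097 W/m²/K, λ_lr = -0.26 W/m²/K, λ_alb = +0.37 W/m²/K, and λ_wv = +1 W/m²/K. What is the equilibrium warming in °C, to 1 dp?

2.1 °C

Net feedback parameter λ = (−3) + (+0.097) + (-0.26) + (+0.37) + (+1) = -1.793 W/m²/K.
ΔT = −F/λ = −3.68/(-1.793) = 2.1 °C.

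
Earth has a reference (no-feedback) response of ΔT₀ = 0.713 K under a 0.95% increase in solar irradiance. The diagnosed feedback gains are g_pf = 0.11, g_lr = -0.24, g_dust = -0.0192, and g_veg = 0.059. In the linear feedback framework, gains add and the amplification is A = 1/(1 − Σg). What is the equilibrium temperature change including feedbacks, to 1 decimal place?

0.7 K

Total gain g = 0.11 − 0.24 − 0.0192 + 0.059 = -0.0902.
Amplification A = 1/(1 + 0.0902) = 0.9173.
ΔT = 0.713 × 0.9173 = 0.7 K.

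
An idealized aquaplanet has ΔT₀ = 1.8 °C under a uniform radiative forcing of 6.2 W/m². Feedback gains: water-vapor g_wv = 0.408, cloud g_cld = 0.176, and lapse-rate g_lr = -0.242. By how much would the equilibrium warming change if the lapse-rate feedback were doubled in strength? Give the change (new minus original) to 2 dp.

Original: g = 0.342, ΔT = 1.8/(1−0.342) = 2.7356 °C.
With doubled lapse-rate: g' = 0.1, ΔT' = 1.8/(1−0.1) = 2.0000 °C.
Change = 2.0000 − 2.7356 = -0.74 °C.

-0.74 °C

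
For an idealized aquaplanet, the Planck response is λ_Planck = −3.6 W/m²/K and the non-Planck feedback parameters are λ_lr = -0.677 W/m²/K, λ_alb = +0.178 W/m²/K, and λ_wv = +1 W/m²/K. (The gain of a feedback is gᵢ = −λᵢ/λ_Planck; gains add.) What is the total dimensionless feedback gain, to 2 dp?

0.14

Convert to gains: g_lr = -0.677/3.6 = -0.1881; g_alb = 0.178/3.6 = 0.04944; g_wv = 1/3.6 = 0.2778.
Total gain g = 0.13914.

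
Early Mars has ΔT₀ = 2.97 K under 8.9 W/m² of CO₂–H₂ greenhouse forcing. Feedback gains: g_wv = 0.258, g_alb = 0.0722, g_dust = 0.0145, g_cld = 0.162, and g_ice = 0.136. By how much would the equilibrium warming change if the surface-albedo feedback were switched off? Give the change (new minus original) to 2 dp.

-1.40 K

Original: g = 0.6427, ΔT = 2.97/(1−0.6427) = 8.3123 K.
Without surface-albedo: g' = 0.5705, ΔT' = 2.97/(1−0.5705) = 6.9150 K.
Change = 6.9150 − 8.3123 = -1.40 K.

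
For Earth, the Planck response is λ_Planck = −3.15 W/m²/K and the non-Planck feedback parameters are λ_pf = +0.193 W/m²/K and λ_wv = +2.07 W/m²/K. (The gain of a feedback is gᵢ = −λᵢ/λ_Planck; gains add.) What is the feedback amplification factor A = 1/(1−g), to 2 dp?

3.55

Convert to gains: g_pf = 0.193/3.15 = 0.06127; g_wv = 2.07/3.15 = 0.6571.
Total gain g = 0.71837.
A = 1/(1 − 0.71837) = 3.55.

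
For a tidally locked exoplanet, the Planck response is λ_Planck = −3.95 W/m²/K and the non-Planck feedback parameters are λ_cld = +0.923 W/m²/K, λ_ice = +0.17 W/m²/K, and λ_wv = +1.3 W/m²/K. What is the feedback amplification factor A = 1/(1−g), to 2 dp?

2.54

Convert to gains: g_cld = 0.923/3.95 = 0.2337; g_ice = 0.17/3.95 = 0.04304; g_wv = 1.3/3.95 = 0.3291.
Total gain g = 0.60584.
A = 1/(1 − 0.60584) = 2.54.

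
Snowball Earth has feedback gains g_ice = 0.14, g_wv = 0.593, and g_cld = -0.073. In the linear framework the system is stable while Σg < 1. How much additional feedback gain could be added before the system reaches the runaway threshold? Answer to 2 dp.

Current total gain = 0.14 + 0.593 − 0.073 = 0.66.
Margin to runaway = 1 − 0.66 = 0.34.

0.34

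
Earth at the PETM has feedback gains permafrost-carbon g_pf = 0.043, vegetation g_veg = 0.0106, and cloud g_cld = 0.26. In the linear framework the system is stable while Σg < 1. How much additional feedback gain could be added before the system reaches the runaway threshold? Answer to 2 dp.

0.69

Current total gain = 0.043 + 0.0106 + 0.26 = 0.3136.
Margin to runaway = 1 − 0.3136 = 0.69.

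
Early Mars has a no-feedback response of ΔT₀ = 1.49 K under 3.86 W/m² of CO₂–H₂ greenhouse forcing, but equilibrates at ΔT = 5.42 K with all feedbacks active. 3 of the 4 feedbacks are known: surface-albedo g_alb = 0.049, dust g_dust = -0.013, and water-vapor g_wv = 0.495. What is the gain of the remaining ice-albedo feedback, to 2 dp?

0.19

Amplification A = ΔT/ΔT₀ = 5.42/1.49 = 3.638.
Total gain g = 1 − 1/A = 1 − 1/3.638 = 0.7251.
Known gains sum to 0.049 − 0.013 + 0.495 = 0.531.
g_ice = 0.7251 − 0.531 = 0.19.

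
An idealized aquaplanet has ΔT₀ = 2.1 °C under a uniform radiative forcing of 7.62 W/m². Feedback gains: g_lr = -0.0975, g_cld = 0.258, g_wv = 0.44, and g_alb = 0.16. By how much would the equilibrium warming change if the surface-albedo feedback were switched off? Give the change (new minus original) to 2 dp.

Original: g = 0.7605, ΔT = 2.1/(1−0.7605) = 8.7683 °C.
Without surface-albedo: g' = 0.6005, ΔT' = 2.1/(1−0.6005) = 5.2566 °C.
Change = 5.2566 − 8.7683 = -3.51 °C.

-3.51 °C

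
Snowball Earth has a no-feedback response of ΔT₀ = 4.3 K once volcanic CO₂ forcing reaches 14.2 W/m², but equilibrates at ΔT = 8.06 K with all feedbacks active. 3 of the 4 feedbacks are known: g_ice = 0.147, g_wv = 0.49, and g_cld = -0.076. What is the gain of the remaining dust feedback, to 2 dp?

-0.09

Amplification A = ΔT/ΔT₀ = 8.06/4.3 = 1.874.
Total gain g = 1 − 1/A = 1 − 1/1.874 = 0.4664.
Known gains sum to 0.147 + 0.49 − 0.076 = 0.561.
g_dust = 0.4664 − 0.561 = -0.09.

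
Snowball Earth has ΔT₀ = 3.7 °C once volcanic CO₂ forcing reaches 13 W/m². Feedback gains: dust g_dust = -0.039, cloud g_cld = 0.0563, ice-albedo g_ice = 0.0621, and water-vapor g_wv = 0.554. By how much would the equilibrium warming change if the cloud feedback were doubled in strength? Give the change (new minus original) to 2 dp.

Original: g = 0.6334, ΔT = 3.7/(1−0.6334) = 10.0927 °C.
With doubled cloud: g' = 0.6897, ΔT' = 3.7/(1−0.6897) = 11.9239 °C.
Change = 11.9239 − 10.0927 = 1.83 °C.

1.83 °C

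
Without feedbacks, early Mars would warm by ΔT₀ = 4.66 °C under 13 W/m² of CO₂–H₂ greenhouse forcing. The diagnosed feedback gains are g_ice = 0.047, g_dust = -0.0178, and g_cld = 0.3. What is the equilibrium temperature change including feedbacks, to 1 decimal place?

6.9 °C

Total gain g = 0.047 − 0.0178 + 0.3 = 0.3292.
Amplification A = 1/(1 − 0.3292) = 1.491.
ΔT = 4.66 × 1.491 = 6.9 °C.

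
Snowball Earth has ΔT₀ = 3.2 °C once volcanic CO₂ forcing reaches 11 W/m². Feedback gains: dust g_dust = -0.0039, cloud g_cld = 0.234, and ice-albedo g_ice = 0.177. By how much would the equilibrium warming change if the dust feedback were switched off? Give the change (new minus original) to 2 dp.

0.04 °C

Original: g = 0.4071, ΔT = 3.2/(1−0.4071) = 5.3972 °C.
Without dust: g' = 0.411, ΔT' = 3.2/(1−0.411) = 5.4329 °C.
Change = 5.4329 − 5.3972 = 0.04 °C.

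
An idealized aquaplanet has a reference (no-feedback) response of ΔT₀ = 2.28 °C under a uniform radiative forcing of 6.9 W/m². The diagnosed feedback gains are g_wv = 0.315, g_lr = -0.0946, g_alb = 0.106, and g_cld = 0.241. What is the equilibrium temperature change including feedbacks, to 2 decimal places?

5.27 °C

Total gain g = 0.315 − 0.0946 + 0.106 + 0.241 = 0.5674.
Amplification A = 1/(1 − 0.5674) = 2.312.
ΔT = 2.28 × 2.312 = 5.27 °C.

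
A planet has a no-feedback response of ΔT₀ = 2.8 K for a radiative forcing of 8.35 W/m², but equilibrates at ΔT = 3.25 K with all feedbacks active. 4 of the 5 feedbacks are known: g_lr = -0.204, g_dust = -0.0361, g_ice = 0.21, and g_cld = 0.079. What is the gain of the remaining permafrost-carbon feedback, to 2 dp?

Amplification A = ΔT/ΔT₀ = 3.25/2.8 = 1.161.
Total gain g = 1 − 1/A = 1 − 1/1.161 = 0.1387.
Known gains sum to -0.204 − 0.0361 + 0.21 + 0.079 = 0.0489.
g_pf = 0.1387 − 0.0489 = 0.09.

0.09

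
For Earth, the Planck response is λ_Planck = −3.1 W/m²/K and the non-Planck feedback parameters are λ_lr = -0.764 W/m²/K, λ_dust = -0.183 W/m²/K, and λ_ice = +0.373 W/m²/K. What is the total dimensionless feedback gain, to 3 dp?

-0.185

Convert to gains: g_lr = -0.764/3.1 = -0.2465; g_dust = -0.183/3.1 = -0.05903; g_ice = 0.373/3.1 = 0.1203.
Total gain g = -0.18523.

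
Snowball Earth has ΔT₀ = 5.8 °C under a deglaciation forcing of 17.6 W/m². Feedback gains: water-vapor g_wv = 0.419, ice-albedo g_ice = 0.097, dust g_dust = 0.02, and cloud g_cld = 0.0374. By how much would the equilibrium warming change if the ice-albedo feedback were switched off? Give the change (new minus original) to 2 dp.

Original: g = 0.5734, ΔT = 5.8/(1−0.5734) = 13.5959 °C.
Without ice-albedo: g' = 0.4764, ΔT' = 5.8/(1−0.4764) = 11.0772 °C.
Change = 11.0772 − 13.5959 = -2.52 °C.

-2.52 °C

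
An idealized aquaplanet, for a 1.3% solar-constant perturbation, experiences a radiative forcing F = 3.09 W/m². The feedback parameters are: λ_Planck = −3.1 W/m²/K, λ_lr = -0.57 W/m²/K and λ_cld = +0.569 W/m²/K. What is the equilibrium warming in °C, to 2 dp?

Net feedback parameter λ = (−3.1) + (-0.57) + (+0.569) = -3.101 W/m²/K.
ΔT = −F/λ = −3.09/(-3.101) = 1.00 °C.

1.00 °C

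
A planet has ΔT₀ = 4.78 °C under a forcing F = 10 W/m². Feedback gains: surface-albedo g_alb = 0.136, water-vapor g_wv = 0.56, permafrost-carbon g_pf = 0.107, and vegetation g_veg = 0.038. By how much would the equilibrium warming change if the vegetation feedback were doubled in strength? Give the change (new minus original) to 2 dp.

9.44 °C

Original: g = 0.841, ΔT = 4.78/(1−0.841) = 30.0629 °C.
With doubled vegetation: g' = 0.879, ΔT' = 4.78/(1−0.879) = 39.5041 °C.
Change = 39.5041 − 30.0629 = 9.44 °C.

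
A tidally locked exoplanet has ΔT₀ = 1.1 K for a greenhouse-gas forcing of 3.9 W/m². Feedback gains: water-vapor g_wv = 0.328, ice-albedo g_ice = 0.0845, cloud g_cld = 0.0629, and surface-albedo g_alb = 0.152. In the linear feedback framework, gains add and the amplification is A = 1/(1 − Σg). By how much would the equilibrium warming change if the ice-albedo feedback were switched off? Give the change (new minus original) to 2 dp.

Original: g = 0.6274, ΔT = 1.1/(1−0.6274) = 2.9522 K.
Without ice-albedo: g' = 0.5429, ΔT' = 1.1/(1−0.5429) = 2.4065 K.
Change = 2.4065 − 2.9522 = -0.55 K.

-0.55 K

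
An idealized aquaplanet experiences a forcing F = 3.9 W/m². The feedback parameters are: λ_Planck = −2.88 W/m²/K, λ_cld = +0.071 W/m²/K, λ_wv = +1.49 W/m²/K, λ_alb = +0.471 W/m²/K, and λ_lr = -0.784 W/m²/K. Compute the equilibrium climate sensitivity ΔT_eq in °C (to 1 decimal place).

2.4 °C

Net feedback parameter λ = (−2.88) + (+0.071) + (+1.49) + (+0.471) + (-0.784) = -1.632 W/m²/K.
ΔT = −F/λ = −3.9/(-1.632) = 2.4 °C.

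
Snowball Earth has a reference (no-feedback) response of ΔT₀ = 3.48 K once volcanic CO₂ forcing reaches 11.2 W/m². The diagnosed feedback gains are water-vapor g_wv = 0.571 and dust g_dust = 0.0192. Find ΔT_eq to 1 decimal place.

8.5 K

Total gain g = 0.571 + 0.0192 = 0.5902.
Amplification A = 1/(1 − 0.5902) = 2.44.
ΔT = 3.48 × 2.44 = 8.5 K.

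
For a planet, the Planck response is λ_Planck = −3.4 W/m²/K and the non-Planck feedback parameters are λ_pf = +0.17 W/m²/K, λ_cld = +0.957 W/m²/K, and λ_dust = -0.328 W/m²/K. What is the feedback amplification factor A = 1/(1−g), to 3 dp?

1.307

Convert to gains: g_pf = 0.17/3.4 = 0.05; g_cld = 0.957/3.4 = 0.2815; g_dust = -0.328/3.4 = -0.09647.
Total gain g = 0.23503.
A = 1/(1 − 0.23503) = 1.307.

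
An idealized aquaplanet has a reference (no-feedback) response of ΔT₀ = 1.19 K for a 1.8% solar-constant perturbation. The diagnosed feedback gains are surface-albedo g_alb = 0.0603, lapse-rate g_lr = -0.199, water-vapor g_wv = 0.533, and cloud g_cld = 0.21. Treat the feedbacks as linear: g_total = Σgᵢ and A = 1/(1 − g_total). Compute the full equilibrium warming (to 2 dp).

3.01 K

Total gain g = 0.0603 − 0.199 + 0.533 + 0.21 = 0.6043.
Amplification A = 1/(1 − 0.6043) = 2.527.
ΔT = 1.19 × 2.527 = 3.01 K.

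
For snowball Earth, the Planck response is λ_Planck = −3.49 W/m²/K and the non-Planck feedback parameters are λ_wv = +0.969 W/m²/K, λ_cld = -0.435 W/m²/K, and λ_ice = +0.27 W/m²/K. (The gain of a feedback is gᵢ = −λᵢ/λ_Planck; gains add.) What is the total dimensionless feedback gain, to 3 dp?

Convert to gains: g_wv = 0.969/3.49 = 0.2777; g_cld = -0.435/3.49 = -0.1246; g_ice = 0.27/3.49 = 0.07736.
Total gain g = 0.23046.

0.230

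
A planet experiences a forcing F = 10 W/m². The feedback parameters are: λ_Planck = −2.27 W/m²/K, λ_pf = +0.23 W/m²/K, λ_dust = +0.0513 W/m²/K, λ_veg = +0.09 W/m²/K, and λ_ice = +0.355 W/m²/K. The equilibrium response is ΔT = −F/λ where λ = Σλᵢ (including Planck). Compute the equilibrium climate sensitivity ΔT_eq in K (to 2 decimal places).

Net feedback parameter λ = (−2.27) + (+0.23) + (+0.0513) + (+0.09) + (+0.355) = -1.5437 W/m²/K.
ΔT = −F/λ = −10/(-1.5437) = 6.48 K.

6.48 K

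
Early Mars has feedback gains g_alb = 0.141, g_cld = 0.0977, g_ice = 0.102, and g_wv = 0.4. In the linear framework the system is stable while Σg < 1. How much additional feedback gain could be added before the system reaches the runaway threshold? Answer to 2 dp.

0.26

Current total gain = 0.141 + 0.0977 + 0.102 + 0.4 = 0.7407.
Margin to runaway = 1 − 0.7407 = 0.26.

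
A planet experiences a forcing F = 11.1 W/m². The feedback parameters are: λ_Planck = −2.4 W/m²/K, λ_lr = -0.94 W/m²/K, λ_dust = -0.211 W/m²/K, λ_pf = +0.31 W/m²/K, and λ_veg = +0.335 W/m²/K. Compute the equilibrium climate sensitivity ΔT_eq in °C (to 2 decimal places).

3.82 °C

Net feedback parameter λ = (−2.4) + (-0.94) + (-0.211) + (+0.31) + (+0.335) = -2.906 W/m²/K.
ΔT = −F/λ = −11.1/(-2.906) = 3.82 °C.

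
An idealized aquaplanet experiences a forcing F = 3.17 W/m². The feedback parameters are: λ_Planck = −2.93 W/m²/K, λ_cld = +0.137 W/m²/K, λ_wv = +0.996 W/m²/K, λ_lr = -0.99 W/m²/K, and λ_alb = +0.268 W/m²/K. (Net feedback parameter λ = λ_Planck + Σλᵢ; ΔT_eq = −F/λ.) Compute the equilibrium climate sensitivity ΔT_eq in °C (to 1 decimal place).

1.3 °C

Net feedback parameter λ = (−2.93) + (+0.137) + (+0.996) + (-0.99) + (+0.268) = -2.519 W/m²/K.
ΔT = −F/λ = −3.17/(-2.519) = 1.3 °C.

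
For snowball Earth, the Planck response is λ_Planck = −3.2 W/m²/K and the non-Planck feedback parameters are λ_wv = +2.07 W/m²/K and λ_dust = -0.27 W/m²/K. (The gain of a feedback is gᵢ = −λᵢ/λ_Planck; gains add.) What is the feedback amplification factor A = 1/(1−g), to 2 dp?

Convert to gains: g_wv = 2.07/3.2 = 0.6469; g_dust = -0.27/3.2 = -0.08438.
Total gain g = 0.56252.
A = 1/(1 − 0.56252) = 2.29.

2.29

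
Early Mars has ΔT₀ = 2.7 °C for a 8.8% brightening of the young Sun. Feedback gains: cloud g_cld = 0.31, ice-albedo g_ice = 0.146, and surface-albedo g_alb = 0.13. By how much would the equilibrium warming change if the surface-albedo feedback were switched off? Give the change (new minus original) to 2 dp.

Original: g = 0.586, ΔT = 2.7/(1−0.586) = 6.5217 °C.
Without surface-albedo: g' = 0.456, ΔT' = 2.7/(1−0.456) = 4.9632 °C.
Change = 4.9632 − 6.5217 = -1.56 °C.

-1.56 °C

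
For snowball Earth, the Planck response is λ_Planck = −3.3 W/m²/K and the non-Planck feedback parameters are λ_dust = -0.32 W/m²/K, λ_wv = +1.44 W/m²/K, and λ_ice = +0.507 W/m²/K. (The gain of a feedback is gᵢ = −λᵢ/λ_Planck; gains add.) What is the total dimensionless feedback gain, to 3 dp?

0.493

Convert to gains: g_dust = -0.32/3.3 = -0.09697; g_wv = 1.44/3.3 = 0.4364; g_ice = 0.507/3.3 = 0.1536.
Total gain g = 0.49303.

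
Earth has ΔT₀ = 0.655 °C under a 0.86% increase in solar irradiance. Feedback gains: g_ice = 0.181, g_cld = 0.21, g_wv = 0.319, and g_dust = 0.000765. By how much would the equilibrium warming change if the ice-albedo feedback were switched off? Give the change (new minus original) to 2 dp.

Original: g = 0.710765, ΔT = 0.655/(1−0.710765) = 2.2646 °C.
Without ice-albedo: g' = 0.529765, ΔT' = 0.655/(1−0.529765) = 1.3929 °C.
Change = 1.3929 − 2.2646 = -0.87 °C.

-0.87 °C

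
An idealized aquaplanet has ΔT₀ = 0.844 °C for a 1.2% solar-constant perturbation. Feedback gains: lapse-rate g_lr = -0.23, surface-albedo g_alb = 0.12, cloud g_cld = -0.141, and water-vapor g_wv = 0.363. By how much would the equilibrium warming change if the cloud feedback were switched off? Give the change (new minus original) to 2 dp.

Original: g = 0.112, ΔT = 0.844/(1−0.112) = 0.9505 °C.
Without cloud: g' = 0.253, ΔT' = 0.844/(1−0.253) = 1.1299 °C.
Change = 1.1299 − 0.9505 = 0.18 °C.

0.18 °C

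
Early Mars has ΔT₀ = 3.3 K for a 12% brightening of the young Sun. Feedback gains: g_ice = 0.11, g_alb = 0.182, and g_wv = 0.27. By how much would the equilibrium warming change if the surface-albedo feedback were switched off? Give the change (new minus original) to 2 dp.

-2.21 K

Original: g = 0.562, ΔT = 3.3/(1−0.562) = 7.5342 K.
Without surface-albedo: g' = 0.38, ΔT' = 3.3/(1−0.38) = 5.3226 K.
Change = 5.3226 − 7.5342 = -2.21 K.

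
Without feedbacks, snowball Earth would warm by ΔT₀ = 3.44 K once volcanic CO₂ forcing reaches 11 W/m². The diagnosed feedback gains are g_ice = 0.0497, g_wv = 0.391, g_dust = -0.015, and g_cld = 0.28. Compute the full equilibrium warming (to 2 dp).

11.69 K

Total gain g = 0.0497 + 0.391 − 0.015 + 0.28 = 0.7057.
Amplification A = 1/(1 − 0.7057) = 3.398.
ΔT = 3.44 × 3.398 = 11.69 K.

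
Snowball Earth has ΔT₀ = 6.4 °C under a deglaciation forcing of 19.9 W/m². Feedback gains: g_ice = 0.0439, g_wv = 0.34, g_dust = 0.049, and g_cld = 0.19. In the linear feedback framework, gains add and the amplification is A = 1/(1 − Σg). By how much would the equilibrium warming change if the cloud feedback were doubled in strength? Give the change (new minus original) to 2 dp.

Original: g = 0.6229, ΔT = 6.4/(1−0.6229) = 16.9716 °C.
With doubled cloud: g' = 0.8129, ΔT' = 6.4/(1−0.8129) = 34.2063 °C.
Change = 34.2063 − 16.9716 = 17.23 °C.

17.23 °C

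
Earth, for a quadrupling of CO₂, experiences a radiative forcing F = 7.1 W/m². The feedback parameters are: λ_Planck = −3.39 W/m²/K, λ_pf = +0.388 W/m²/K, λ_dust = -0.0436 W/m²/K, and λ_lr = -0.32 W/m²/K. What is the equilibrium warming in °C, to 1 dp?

Net feedback parameter λ = (−3.39) + (+0.388) + (-0.0436) + (-0.32) = -3.3656 W/m²/K.
ΔT = −F/λ = −7.1/(-3.3656) = 2.1 °C.

2.1 °C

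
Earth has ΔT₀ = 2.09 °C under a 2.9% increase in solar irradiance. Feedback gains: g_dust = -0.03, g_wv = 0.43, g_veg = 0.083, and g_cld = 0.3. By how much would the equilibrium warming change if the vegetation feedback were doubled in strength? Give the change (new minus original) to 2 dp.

5.97 °C

Original: g = 0.783, ΔT = 2.09/(1−0.783) = 9.6313 °C.
With doubled vegetation: g' = 0.866, ΔT' = 2.09/(1−0.866) = 15.5970 °C.
Change = 15.5970 − 9.6313 = 5.97 °C.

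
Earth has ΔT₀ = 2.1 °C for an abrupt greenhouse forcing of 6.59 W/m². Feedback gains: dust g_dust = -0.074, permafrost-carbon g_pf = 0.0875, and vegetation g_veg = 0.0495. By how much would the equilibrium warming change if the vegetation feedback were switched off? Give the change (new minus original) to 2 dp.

Original: g = 0.063, ΔT = 2.1/(1−0.063) = 2.2412 °C.
Without vegetation: g' = 0.0135, ΔT' = 2.1/(1−0.0135) = 2.1287 °C.
Change = 2.1287 − 2.2412 = -0.11 °C.

-0.11 °C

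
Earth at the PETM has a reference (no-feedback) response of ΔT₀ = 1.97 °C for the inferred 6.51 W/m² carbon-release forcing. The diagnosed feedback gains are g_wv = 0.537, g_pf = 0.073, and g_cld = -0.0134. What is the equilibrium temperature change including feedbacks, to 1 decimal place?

4.9 °C

Total gain g = 0.537 + 0.073 − 0.0134 = 0.5966.
Amplification A = 1/(1 − 0.5966) = 2.479.
ΔT = 1.97 × 2.479 = 4.9 °C.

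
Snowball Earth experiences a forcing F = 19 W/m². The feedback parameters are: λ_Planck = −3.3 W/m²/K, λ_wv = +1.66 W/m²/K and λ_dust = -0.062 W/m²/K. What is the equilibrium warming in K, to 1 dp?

11.2 K

Net feedback parameter λ = (−3.3) + (+1.66) + (-0.062) = -1.702 W/m²/K.
ΔT = −F/λ = −19/(-1.702) = 11.2 K.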